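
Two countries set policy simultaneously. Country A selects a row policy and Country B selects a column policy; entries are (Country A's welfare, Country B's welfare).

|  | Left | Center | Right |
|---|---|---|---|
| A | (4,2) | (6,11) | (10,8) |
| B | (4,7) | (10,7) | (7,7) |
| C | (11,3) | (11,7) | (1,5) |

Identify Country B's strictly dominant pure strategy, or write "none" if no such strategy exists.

Left fails to dominate Center at A (2<11).
Center fails to dominate Left at B (7=7).
Right fails to dominate Left at B (7=7).
No single strategy dominates all the others.

none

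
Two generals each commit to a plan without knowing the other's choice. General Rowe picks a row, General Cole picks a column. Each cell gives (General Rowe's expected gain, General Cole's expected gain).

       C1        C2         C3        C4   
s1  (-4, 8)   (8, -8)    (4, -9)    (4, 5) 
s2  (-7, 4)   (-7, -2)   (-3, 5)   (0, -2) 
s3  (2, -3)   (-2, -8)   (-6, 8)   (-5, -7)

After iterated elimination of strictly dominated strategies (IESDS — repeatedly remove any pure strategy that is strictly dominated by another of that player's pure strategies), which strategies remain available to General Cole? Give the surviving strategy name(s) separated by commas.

General Rowe's strategy s2 is strictly dominated by s1 (C1: -4>-7, C2: 8>-7, C3: 4>-3, C4: 4>0) and is removed.
General Cole's strategy C2 is strictly dominated by C1 (s1: 8>-8, s3: -3>-8) and is removed.
General Cole's strategy C4 is strictly dominated by C1 (s1: 8>5, s3: -3>-7) and is removed.
Among the remaining strategies, none is strictly dominated by another pure strategy of the same player, so the elimination stops.
Surviving strategies — General Rowe: {s1, s3}; General Cole: {C1, C3}.

C1, C3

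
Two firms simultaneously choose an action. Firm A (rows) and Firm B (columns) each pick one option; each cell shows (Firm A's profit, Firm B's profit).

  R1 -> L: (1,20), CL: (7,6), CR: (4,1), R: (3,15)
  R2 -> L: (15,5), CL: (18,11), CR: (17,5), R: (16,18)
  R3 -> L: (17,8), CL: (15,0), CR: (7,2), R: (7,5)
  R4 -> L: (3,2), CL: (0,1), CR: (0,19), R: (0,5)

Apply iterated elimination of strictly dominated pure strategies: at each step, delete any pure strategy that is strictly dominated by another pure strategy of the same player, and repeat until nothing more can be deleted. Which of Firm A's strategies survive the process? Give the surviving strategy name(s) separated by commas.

R2, R3

Row R1 is eliminated: R2 beats it against every remaining column (L: 15>1, CL: 18>7, CR: 17>4, R: 16>3).
Row R4 is eliminated: R2 beats it against every remaining column (L: 15>3, CL: 18>0, CR: 17>0, R: 16>0).
Firm B's strategy CL is strictly dominated by R (R2: 18>11, R3: 5>0) and is removed.
Firm B's strategy CR is strictly dominated by R (R2: 18>5, R3: 5>2) and is removed.
Among the remaining strategies, none is strictly dominated by another pure strategy of the same player, so the elimination stops.
Surviving strategies — Firm A: {R2, R3}; Firm B: {L, R}.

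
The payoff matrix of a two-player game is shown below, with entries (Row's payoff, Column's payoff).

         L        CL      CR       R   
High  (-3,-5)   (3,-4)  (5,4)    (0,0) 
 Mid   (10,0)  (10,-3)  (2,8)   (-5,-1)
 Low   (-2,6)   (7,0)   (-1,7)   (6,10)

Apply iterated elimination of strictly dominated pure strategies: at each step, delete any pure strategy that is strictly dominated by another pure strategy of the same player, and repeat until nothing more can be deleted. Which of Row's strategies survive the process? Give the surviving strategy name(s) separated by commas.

High, Low

Column L is eliminated: CR beats it against every remaining row (High: 4>-5, Mid: 8>0, Low: 7>6).
Column's strategy CL is strictly dominated by CR (High: 4>-4, Mid: 8>-3, Low: 7>0) and is removed.
Row's strategy Mid is strictly dominated by High (CR: 5>2, R: 0>-5) and is removed.
Among the remaining strategies, none is strictly dominated by another pure strategy of the same player, so the elimination stops.
Surviving strategies — Row: {High, Low}; Column: {CR, R}.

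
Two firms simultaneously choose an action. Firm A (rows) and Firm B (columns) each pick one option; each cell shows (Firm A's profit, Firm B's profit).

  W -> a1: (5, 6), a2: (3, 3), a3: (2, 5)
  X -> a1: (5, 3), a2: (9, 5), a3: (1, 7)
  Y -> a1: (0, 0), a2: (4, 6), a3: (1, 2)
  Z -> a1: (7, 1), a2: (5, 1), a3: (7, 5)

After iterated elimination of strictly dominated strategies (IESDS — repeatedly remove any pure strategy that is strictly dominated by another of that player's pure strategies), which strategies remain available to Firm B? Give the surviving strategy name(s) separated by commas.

For Firm A, Z strictly dominates W on the remaining columns (a1: 7>5, a2: 5>3, a3: 7>2); eliminate W.
For Firm A, Z strictly dominates Y on the remaining columns (a1: 7>0, a2: 5>4, a3: 7>1); eliminate Y.
Firm B's strategy a1 is strictly dominated by a3 (X: 7>3, Z: 5>1) and is removed.
For Firm B, a3 strictly dominates a2 on the remaining rows (X: 7>5, Z: 5>1); eliminate a2.
For Firm A, Z strictly dominates X on the remaining columns (a3: 7>1); eliminate X.
Among the remaining strategies, none is strictly dominated by another pure strategy of the same player, so the elimination stops.
Surviving strategies — Firm A: {Z}; Firm B: {a3}.

a3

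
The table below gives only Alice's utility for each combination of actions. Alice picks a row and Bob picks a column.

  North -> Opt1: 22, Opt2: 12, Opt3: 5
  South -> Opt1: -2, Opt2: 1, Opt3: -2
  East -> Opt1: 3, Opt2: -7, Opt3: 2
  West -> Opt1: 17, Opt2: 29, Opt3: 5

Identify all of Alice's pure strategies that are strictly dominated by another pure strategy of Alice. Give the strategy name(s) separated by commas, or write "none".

Nothing dominates North: South at Opt1 (22>-2); East at Opt1 (22>3); West at Opt1 (22>17).
South is strictly dominated by North (Opt1: 22>-2, Opt2: 12>1, Opt3: 5>-2).
North strictly dominates East — Opt1: 22>3, Opt2: 12>-7, Opt3: 5>2.
West: no other strategy beats it everywhere (North at Opt2 (29>12); South at Opt1 (17>-2); East at Opt1 (17>3)).

South, East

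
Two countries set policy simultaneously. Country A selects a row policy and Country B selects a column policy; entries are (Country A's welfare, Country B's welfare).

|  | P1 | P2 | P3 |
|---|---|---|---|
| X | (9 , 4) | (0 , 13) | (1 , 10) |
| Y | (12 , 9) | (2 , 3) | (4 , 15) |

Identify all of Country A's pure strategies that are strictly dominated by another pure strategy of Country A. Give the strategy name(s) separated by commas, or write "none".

X

X is strictly dominated by Y (P1: 12>9, P2: 2>0, P3: 4>1).
Y is not dominated — it holds its own against X at P1 (12>9).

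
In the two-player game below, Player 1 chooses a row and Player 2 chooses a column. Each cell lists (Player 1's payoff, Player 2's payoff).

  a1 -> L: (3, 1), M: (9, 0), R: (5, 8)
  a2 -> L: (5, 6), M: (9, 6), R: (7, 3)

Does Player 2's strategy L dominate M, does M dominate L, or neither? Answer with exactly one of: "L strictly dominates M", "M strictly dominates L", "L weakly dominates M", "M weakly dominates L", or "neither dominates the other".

L weakly dominates M

L's payoffs vs M's, by Player 1's action — a1: 1>0, a2: 6=6.
L is at least as good everywhere and strictly better somewhere (tied only at a2), so L weakly but not strictly dominates M.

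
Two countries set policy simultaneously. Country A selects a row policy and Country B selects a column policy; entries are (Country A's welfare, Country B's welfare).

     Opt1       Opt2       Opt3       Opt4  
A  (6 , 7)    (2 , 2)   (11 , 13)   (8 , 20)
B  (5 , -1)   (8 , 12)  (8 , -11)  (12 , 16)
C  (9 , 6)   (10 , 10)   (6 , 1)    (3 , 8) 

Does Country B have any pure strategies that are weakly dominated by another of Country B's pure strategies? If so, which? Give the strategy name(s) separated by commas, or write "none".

Opt1, Opt3

Opt1: dominated, since Opt4 does at least as well everywhere (A: 20>7, B: 16>-1, C: 8>6).
Opt2: no other strategy beats it everywhere (Opt1 at B (12>-1); Opt3 at B (12>-11); Opt4 at C (10>8)).
Opt4 weakly dominates Opt3 — A: 20>13, B: 16>-11, C: 8>1.
Opt4: no other strategy beats it everywhere (Opt1 at A (20>7); Opt2 at A (20>2); Opt3 at A (20>13)).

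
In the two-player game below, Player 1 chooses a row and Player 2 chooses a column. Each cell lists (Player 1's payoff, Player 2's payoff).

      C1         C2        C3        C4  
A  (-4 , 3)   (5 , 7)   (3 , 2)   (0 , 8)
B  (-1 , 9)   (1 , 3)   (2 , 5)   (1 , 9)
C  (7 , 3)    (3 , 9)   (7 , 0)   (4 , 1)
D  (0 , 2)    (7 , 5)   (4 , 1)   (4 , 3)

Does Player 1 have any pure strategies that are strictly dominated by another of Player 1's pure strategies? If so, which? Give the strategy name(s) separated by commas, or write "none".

D strictly dominates A — C1: 0>-4, C2: 7>5, C3: 4>3, C4: 4>0.
B is strictly dominated by C (C1: 7>-1, C2: 3>1, C3: 7>2, C4: 4>1).
C: no other strategy beats it everywhere (A at C1 (7>-4); B at C1 (7>-1); D at C1 (7>0)).
D is not dominated — it holds its own against A at C1 (0>-4); B at C1 (0>-1); C at C2 (7>3).

A, B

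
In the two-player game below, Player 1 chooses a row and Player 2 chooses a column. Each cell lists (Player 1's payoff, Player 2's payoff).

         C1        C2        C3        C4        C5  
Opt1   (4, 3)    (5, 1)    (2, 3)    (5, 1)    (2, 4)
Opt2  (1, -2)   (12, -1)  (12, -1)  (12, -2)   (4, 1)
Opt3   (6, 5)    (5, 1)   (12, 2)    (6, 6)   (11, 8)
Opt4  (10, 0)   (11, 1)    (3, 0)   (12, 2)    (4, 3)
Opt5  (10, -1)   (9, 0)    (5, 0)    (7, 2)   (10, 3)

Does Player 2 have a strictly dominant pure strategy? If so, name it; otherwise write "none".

C5

C5 vs C1: Opt1: 4>3, Opt2: 1>-2, Opt3: 8>5, Opt4: 3>0, Opt5: 3>-1.
C5 vs C2: Opt1: 4>1, Opt2: 1>-1, Opt3: 8>1, Opt4: 3>1, Opt5: 3>0.
C5 vs C3: Opt1: 4>3, Opt2: 1>-1, Opt3: 8>2, Opt4: 3>0, Opt5: 3>0.
C5 vs C4: Opt1: 4>1, Opt2: 1>-2, Opt3: 8>6, Opt4: 3>2, Opt5: 3>2.
C5 strictly beats every other strategy against every opponent action, so it is strictly dominant.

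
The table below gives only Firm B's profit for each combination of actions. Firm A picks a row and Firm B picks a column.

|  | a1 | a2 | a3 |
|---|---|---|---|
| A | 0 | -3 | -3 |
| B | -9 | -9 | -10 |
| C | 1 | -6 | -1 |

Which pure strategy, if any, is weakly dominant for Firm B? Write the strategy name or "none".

a1

a1 vs a2: A: 0>-3, B: -9=-9, C: 1>-6.
a1 vs a3: A: 0>-3, B: -9>-10, C: 1>-1.
a1 is at least as good as every other strategy against every opponent action, so it is weakly dominant.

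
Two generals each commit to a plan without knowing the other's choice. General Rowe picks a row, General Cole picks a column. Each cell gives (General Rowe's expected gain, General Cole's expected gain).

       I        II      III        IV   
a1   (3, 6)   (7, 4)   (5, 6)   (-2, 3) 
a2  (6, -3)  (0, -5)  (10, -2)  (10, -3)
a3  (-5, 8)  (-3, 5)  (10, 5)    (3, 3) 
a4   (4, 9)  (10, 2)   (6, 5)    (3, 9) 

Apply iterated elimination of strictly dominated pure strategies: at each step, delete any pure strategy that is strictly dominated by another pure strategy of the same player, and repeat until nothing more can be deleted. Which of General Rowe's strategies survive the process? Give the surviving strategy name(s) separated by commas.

Row a1 is eliminated: a4 beats it against every remaining column (I: 4>3, II: 10>7, III: 6>5, IV: 3>-2).
General Cole's strategy II is strictly dominated by I (a2: -3>-5, a3: 8>5, a4: 9>2) and is removed.
For General Rowe, a2 strictly dominates a4 on the remaining columns (I: 6>4, III: 10>6, IV: 10>3); eliminate a4.
Column IV is eliminated: III beats it against every remaining row (a2: -2>-3, a3: 5>3).
Among the remaining strategies, none is strictly dominated by another pure strategy of the same player, so the elimination stops.
Surviving strategies — General Rowe: {a2, a3}; General Cole: {I, III}.

a2, a3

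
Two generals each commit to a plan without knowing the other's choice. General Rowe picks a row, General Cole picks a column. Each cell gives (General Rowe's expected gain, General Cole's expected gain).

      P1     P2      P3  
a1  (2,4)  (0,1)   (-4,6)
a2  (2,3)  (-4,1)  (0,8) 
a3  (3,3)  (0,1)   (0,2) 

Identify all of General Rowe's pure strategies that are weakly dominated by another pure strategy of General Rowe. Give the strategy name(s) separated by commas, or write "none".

a1, a2

a1 is weakly dominated by a3 (P1: 3>2, P2: 0=0, P3: 0>-4).
a2: dominated, since a3 does at least as well everywhere (P1: 3>2, P2: 0>-4, P3: 0=0).
a3 is not dominated — it holds its own against a1 at P1 (3>2); a2 at P1 (3>2).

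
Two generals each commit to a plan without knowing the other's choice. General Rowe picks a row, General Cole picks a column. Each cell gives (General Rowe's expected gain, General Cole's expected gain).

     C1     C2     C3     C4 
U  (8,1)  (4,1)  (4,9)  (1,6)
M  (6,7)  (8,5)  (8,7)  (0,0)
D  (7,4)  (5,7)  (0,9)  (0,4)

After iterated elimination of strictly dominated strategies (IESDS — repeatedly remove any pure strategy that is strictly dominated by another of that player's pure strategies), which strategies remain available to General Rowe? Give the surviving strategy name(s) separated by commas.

Column C2 is eliminated: C3 beats it against every remaining row (U: 9>1, M: 7>5, D: 9>7).
Row D is eliminated: U beats it against every remaining column (C1: 8>7, C3: 4>0, C4: 1>0).
General Cole's strategy C4 is strictly dominated by C3 (U: 9>6, M: 7>0) and is removed.
Among the remaining strategies, none is strictly dominated by another pure strategy of the same player, so the elimination stops.
Surviving strategies — General Rowe: {U, M}; General Cole: {C1, C3}.

U, M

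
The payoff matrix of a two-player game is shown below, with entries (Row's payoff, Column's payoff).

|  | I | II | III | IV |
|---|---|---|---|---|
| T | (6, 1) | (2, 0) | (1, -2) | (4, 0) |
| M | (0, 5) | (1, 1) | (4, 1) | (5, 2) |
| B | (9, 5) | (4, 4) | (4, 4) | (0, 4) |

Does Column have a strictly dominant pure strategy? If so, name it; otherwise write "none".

I vs II: T: 1>0, M: 5>1, B: 5>4.
I vs III: T: 1>-2, M: 5>1, B: 5>4.
I vs IV: T: 1>0, M: 5>2, B: 5>4.
I strictly beats every other strategy against every opponent action, so it is strictly dominant.

I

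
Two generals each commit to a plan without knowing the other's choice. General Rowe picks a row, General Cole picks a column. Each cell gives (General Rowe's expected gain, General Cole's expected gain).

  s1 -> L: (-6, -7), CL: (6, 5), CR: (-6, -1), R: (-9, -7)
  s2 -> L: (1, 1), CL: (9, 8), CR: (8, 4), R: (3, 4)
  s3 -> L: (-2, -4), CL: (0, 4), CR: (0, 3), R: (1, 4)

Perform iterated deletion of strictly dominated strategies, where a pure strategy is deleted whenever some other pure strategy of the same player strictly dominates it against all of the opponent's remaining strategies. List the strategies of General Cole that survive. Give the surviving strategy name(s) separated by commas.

General Rowe's strategy s1 is strictly dominated by s2 (L: 1>-6, CL: 9>6, CR: 8>-6, R: 3>-9) and is removed.
For General Rowe, s2 strictly dominates s3 on the remaining columns (L: 1>-2, CL: 9>0, CR: 8>0, R: 3>1); eliminate s3.
For General Cole, CL strictly dominates L on the remaining rows (s2: 8>1); eliminate L.
For General Cole, CL strictly dominates CR on the remaining rows (s2: 8>4); eliminate CR.
Column R is eliminated: CL beats it against every remaining row (s2: 8>4).
Among the remaining strategies, none is strictly dominated by another pure strategy of the same player, so the elimination stops.
Surviving strategies — General Rowe: {s2}; General Cole: {CL}.

CL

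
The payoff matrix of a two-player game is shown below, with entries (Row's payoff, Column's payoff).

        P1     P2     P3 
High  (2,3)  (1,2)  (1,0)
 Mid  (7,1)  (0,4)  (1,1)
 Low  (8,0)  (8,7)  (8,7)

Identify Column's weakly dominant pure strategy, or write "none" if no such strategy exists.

P1 fails to dominate P2 at Mid (1<4).
P2 fails to dominate P1 at High (2<3).
P3 fails to dominate P1 at High (0<3).
No single strategy dominates all the others.

none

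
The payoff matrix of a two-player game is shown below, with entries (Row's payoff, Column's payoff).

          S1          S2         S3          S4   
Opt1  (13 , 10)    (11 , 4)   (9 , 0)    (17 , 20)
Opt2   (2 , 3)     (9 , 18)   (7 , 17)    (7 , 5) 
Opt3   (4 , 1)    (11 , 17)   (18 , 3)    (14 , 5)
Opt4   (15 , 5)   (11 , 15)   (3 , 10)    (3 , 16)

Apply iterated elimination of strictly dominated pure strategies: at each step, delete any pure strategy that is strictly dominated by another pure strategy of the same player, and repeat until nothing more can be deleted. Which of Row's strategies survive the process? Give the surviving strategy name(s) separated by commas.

Opt1, Opt3, Opt4

Row's strategy Opt2 is strictly dominated by Opt1 (S1: 13>2, S2: 11>9, S3: 9>7, S4: 17>7) and is removed.
Column S1 is eliminated: S4 beats it against every remaining row (Opt1: 20>10, Opt3: 5>1, Opt4: 16>5).
Column S3 is eliminated: S2 beats it against every remaining row (Opt1: 4>0, Opt3: 17>3, Opt4: 15>10).
Among the remaining strategies, none is strictly dominated by another pure strategy of the same player, so the elimination stops.
Surviving strategies — Row: {Opt1, Opt3, Opt4}; Column: {S2, S4}.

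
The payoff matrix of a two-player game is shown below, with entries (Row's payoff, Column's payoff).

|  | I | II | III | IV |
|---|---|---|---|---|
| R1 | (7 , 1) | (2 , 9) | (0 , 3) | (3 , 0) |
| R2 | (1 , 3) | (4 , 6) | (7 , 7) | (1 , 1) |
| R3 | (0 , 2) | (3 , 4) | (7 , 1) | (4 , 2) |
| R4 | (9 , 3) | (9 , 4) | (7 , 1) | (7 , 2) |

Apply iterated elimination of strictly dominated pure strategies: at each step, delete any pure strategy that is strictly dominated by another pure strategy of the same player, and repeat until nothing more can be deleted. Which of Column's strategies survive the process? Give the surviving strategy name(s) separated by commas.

II, III

Row's strategy R1 is strictly dominated by R4 (I: 9>7, II: 9>2, III: 7>0, IV: 7>3) and is removed.
Column's strategy I is strictly dominated by II (R2: 6>3, R3: 4>2, R4: 4>3) and is removed.
For Column, II strictly dominates IV on the remaining rows (R2: 6>1, R3: 4>2, R4: 4>2); eliminate IV.
Among the remaining strategies, none is strictly dominated by another pure strategy of the same player, so the elimination stops.
Surviving strategies — Row: {R2, R3, R4}; Column: {II, III}.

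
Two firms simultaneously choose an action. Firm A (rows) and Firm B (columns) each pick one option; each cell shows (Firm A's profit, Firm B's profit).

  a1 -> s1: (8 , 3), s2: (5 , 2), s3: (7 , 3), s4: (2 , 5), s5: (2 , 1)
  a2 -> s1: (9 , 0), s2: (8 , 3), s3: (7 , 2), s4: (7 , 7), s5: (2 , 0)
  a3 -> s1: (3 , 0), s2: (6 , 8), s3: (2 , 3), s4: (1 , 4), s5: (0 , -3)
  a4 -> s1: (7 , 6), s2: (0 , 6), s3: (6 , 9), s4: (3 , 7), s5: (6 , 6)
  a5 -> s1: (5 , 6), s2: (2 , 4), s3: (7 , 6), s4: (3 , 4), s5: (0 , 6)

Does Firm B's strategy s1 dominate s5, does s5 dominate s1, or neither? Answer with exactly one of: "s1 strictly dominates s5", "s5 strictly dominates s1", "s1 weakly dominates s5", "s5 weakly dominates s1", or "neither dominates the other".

s1's payoffs vs s5's, by Firm A's action — a1: 3>1, a2: 0=0, a3: 0>-3, a4: 6=6, a5: 6=6.
s1 is at least as good everywhere and strictly better somewhere (tied only at a2, a4, a5), so s1 weakly but not strictly dominates s5.

s1 weakly dominates s5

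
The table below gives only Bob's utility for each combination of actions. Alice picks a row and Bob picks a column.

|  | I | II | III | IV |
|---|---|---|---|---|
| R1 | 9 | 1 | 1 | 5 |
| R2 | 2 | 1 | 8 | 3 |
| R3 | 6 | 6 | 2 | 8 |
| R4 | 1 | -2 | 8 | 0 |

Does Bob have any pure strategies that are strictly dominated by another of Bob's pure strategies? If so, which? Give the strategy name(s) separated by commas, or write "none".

I: no other strategy beats it everywhere (II at R1 (9>1); III at R1 (9>1); IV at R1 (9>5)).
II is strictly dominated by IV (R1: 5>1, R2: 3>1, R3: 8>6, R4: 0>-2).
III is not dominated — it holds its own against I at R2 (8>2); II at R1 (1=1); IV at R2 (8>3).
IV is not dominated — it holds its own against I at R2 (3>2); II at R1 (5>1); III at R1 (5>1).

II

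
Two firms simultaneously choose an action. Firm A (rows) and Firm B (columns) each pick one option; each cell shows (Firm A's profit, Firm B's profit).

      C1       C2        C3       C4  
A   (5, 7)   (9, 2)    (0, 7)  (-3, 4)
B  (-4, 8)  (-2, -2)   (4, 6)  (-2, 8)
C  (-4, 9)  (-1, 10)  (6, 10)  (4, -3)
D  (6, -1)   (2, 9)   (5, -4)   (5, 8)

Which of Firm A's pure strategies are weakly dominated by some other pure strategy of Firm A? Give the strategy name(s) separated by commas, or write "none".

B

A is not dominated — it holds its own against B at C1 (5>-4); C at C1 (5>-4); D at C2 (9>2).
B is weakly dominated by C (C1: -4=-4, C2: -1>-2, C3: 6>4, C4: 4>-2).
C: no other strategy beats it everywhere (A at C3 (6>0); B at C2 (-1>-2); D at C3 (6>5)).
Nothing dominates D: A at C1 (6>5); B at C1 (6>-4); C at C1 (6>-4).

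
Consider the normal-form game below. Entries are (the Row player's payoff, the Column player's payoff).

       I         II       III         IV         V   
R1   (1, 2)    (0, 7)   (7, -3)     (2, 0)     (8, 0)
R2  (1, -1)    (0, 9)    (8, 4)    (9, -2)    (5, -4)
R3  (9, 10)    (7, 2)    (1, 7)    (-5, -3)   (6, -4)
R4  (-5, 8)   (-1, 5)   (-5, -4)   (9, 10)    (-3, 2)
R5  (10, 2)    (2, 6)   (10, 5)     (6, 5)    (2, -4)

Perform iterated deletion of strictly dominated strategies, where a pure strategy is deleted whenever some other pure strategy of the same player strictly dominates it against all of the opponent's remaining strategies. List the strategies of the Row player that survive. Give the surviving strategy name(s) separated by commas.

For the Column player, I strictly dominates V on the remaining rows (R1: 2>0, R2: -1>-4, R3: 10>-4, R4: 8>2, R5: 2>-4); eliminate V.
For the Row player, R5 strictly dominates R1 on the remaining columns (I: 10>1, II: 2>0, III: 10>7, IV: 6>2); eliminate R1.
Among the remaining strategies, none is strictly dominated by another pure strategy of the same player, so the elimination stops.
Surviving strategies — the Row player: {R2, R3, R4, R5}; the Column player: {I, II, III, IV}.

R2, R3, R4, R5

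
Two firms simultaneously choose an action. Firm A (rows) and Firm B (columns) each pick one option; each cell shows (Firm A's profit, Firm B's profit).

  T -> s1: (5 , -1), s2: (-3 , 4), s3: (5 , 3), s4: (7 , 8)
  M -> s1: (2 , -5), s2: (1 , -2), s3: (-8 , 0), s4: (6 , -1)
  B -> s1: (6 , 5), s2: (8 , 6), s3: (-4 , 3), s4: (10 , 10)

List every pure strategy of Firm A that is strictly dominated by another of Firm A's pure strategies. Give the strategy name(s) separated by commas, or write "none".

T is not dominated — it holds its own against M at s1 (5>2); B at s3 (5>-4).
M is strictly dominated by B (s1: 6>2, s2: 8>1, s3: -4>-8, s4: 10>6).
B: no other strategy beats it everywhere (T at s1 (6>5); M at s1 (6>2)).

M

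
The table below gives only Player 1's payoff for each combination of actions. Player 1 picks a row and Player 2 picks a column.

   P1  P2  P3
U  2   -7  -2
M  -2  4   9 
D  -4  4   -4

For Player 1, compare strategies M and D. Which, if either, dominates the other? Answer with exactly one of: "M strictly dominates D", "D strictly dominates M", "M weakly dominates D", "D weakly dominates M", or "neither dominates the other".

M weakly dominates D

M's payoffs vs D's, by Player 2's action — P1: -2>-4, P2: 4=4, P3: 9>-4.
M is at least as good everywhere and strictly better somewhere (tied only at P2), so M weakly but not strictly dominates D.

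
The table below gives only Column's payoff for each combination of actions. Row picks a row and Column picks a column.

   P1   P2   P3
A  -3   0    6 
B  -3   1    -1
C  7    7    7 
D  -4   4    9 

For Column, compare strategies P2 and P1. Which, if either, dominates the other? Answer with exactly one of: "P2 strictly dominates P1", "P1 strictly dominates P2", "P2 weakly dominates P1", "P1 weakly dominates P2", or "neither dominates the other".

P2's payoffs vs P1's, by Row's action — A: 0>-3, B: 1>-3, C: 7=7, D: 4>-4.
P2 is at least as good everywhere and strictly better somewhere (tied only at C), so P2 weakly but not strictly dominates P1.

P2 weakly dominates P1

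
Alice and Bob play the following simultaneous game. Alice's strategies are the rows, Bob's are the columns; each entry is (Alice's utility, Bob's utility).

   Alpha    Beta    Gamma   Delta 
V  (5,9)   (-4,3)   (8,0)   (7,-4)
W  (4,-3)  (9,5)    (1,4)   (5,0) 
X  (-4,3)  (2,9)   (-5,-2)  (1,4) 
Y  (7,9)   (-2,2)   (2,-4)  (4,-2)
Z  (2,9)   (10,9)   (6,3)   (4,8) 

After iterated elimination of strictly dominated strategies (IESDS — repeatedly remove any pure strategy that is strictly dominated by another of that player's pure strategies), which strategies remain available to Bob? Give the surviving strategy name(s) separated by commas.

Alice's strategy X is strictly dominated by W (Alpha: 4>-4, Beta: 9>2, Gamma: 1>-5, Delta: 5>1) and is removed.
Column Gamma is eliminated: Beta beats it against every remaining row (V: 3>0, W: 5>4, Y: 2>-4, Z: 9>3).
Column Delta is eliminated: Beta beats it against every remaining row (V: 3>-4, W: 5>0, Y: 2>-2, Z: 9>8).
For Alice, Y strictly dominates V on the remaining columns (Alpha: 7>5, Beta: -2>-4); eliminate V.
Among the remaining strategies, none is strictly dominated by another pure strategy of the same player, so the elimination stops.
Surviving strategies — Alice: {W, Y, Z}; Bob: {Alpha, Beta}.

Alpha, Beta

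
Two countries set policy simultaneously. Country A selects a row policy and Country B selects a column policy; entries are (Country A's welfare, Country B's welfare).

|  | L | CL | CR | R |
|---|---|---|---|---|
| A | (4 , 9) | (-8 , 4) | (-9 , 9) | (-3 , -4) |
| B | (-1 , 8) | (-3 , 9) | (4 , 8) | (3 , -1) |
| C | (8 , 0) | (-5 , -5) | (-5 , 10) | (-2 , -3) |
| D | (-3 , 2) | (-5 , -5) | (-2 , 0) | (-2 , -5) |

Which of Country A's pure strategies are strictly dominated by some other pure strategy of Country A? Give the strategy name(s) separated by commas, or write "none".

A: dominated, since C does at least as well everywhere (L: 8>4, CL: -5>-8, CR: -5>-9, R: -2>-3).
Nothing dominates B: A at CL (-3>-8); C at CL (-3>-5); D at L (-1>-3).
Nothing dominates C: A at L (8>4); B at L (8>-1); D at L (8>-3).
D is strictly dominated by B (L: -1>-3, CL: -3>-5, CR: 4>-2, R: 3>-2).

A, D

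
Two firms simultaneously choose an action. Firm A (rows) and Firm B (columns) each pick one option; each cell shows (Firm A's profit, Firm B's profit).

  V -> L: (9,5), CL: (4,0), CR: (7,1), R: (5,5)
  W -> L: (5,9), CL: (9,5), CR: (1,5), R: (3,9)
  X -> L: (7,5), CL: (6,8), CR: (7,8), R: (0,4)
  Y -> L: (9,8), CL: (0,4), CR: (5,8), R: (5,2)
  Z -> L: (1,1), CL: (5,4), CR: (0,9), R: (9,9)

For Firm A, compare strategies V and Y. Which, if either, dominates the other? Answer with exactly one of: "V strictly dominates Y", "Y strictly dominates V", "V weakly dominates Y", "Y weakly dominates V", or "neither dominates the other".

V weakly dominates Y

Compare V to Y across each opponent action: L: 9=9, CL: 4>0, CR: 7>5, R: 5=5.
V is at least as good everywhere and strictly better somewhere (tied only at L, R), so V weakly but not strictly dominates Y.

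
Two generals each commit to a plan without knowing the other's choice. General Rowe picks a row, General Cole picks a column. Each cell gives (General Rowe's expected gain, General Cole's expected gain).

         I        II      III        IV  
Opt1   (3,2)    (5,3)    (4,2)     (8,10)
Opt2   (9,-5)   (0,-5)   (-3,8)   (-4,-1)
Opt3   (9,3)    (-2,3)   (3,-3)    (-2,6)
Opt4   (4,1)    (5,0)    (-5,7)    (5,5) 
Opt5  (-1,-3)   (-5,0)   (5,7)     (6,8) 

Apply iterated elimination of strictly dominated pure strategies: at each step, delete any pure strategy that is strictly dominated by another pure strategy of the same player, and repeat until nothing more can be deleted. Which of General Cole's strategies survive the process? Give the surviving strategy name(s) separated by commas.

Column I is eliminated: IV beats it against every remaining row (Opt1: 10>2, Opt2: -1>-5, Opt3: 6>3, Opt4: 5>1, Opt5: 8>-3).
For General Rowe, Opt1 strictly dominates Opt2 on the remaining columns (II: 5>0, III: 4>-3, IV: 8>-4); eliminate Opt2.
Row Opt3 is eliminated: Opt1 beats it against every remaining column (II: 5>-2, III: 4>3, IV: 8>-2).
Column II is eliminated: IV beats it against every remaining row (Opt1: 10>3, Opt4: 5>0, Opt5: 8>0).
For General Rowe, Opt1 strictly dominates Opt4 on the remaining columns (III: 4>-5, IV: 8>5); eliminate Opt4.
General Cole's strategy III is strictly dominated by IV (Opt1: 10>2, Opt5: 8>7) and is removed.
General Rowe's strategy Opt5 is strictly dominated by Opt1 (IV: 8>6) and is removed.
Among the remaining strategies, none is strictly dominated by another pure strategy of the same player, so the elimination stops.
Surviving strategies — General Rowe: {Opt1}; General Cole: {IV}.

IV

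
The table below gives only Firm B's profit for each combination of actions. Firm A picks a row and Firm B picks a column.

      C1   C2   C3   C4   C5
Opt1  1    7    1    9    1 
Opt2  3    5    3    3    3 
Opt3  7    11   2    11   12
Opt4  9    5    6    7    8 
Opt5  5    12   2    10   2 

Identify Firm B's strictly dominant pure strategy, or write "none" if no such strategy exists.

none

C1 fails to dominate C2 at Opt1 (1<7).
C2 fails to dominate C1 at Opt4 (5<9).
C3 fails to dominate C1 at Opt1 (1=1).
C4 fails to dominate C1 at Opt2 (3=3).
C5 fails to dominate C1 at Opt1 (1=1).
No single strategy dominates all the others.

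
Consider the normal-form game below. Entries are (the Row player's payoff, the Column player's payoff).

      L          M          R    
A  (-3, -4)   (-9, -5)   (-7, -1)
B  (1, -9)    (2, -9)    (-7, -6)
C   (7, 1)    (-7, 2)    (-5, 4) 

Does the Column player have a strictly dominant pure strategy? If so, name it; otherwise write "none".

R

R vs L: A: -1>-4, B: -6>-9, C: 4>1.
R vs M: A: -1>-5, B: -6>-9, C: 4>2.
R strictly beats every other strategy against every opponent action, so it is strictly dominant.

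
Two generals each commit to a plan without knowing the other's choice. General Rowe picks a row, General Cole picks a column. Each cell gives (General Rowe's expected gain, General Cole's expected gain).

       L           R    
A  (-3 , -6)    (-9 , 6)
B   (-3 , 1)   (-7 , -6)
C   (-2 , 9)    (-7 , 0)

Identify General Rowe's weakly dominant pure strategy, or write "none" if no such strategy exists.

C vs A: L: -2>-3, R: -7>-9.
C vs B: L: -2>-3, R: -7=-7.
C is at least as good as every other strategy against every opponent action, so it is weakly dominant.

C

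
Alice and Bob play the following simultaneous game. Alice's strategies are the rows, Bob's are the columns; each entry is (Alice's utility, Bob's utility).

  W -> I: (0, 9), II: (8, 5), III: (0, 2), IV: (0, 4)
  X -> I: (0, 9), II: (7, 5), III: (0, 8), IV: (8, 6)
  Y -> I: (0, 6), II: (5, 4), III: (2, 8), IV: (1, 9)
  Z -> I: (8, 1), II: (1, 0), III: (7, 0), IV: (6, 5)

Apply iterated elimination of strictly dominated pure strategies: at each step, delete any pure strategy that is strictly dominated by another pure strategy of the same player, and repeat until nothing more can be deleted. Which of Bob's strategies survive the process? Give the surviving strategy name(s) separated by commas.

For Bob, I strictly dominates II on the remaining rows (W: 9>5, X: 9>5, Y: 6>4, Z: 1>0); eliminate II.
For Alice, Z strictly dominates W on the remaining columns (I: 8>0, III: 7>0, IV: 6>0); eliminate W.
Row Y is eliminated: Z beats it against every remaining column (I: 8>0, III: 7>2, IV: 6>1).
Column III is eliminated: I beats it against every remaining row (X: 9>8, Z: 1>0).
Among the remaining strategies, none is strictly dominated by another pure strategy of the same player, so the elimination stops.
Surviving strategies — Alice: {X, Z}; Bob: {I, IV}.

I, IV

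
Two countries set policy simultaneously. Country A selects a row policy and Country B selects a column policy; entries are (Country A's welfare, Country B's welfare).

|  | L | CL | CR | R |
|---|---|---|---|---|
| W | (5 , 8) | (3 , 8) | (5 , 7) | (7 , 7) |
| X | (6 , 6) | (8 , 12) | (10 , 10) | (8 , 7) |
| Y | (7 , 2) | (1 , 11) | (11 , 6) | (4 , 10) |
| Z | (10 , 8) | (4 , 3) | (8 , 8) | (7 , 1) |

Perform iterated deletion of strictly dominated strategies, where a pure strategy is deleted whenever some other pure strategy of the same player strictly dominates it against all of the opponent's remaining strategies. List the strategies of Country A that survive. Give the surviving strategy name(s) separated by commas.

X, Y, Z

For Country A, X strictly dominates W on the remaining columns (L: 6>5, CL: 8>3, CR: 10>5, R: 8>7); eliminate W.
Country B's strategy R is strictly dominated by CL (X: 12>7, Y: 11>10, Z: 3>1) and is removed.
Among the remaining strategies, none is strictly dominated by another pure strategy of the same player, so the elimination stops.
Surviving strategies — Country A: {X, Y, Z}; Country B: {L, CL, CR}.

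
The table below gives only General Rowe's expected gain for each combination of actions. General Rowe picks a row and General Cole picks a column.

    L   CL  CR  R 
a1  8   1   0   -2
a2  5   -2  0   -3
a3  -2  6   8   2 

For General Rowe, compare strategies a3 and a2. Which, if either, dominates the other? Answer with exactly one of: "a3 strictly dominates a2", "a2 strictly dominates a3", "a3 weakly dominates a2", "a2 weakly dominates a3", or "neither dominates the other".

neither dominates the other

a3's payoffs vs a2's, by General Cole's action — L: -2<5, CL: 6>-2, CR: 8>0, R: 2>-3.
a3 does better at CL, CR, R but worse at L; neither strategy dominates the other.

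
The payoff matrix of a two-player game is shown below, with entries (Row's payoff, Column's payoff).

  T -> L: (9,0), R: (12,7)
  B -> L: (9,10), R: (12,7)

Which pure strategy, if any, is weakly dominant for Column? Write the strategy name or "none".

L fails to dominate R at T (0<7).
R fails to dominate L at B (7<10).
No single strategy dominates all the others.

none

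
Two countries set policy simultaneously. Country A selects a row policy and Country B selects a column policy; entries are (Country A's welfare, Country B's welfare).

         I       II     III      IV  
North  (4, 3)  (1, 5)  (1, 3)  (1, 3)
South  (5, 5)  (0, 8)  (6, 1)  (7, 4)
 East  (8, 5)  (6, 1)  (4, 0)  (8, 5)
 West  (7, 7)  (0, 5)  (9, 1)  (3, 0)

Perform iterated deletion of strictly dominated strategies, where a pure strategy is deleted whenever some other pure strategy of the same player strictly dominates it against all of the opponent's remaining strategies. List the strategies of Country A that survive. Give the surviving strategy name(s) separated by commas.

East

Country A's strategy North is strictly dominated by East (I: 8>4, II: 6>1, III: 4>1, IV: 8>1) and is removed.
For Country B, I strictly dominates III on the remaining rows (South: 5>1, East: 5>0, West: 7>1); eliminate III.
Row South is eliminated: East beats it against every remaining column (I: 8>5, II: 6>0, IV: 8>7).
Country A's strategy West is strictly dominated by East (I: 8>7, II: 6>0, IV: 8>3) and is removed.
For Country B, I strictly dominates II on the remaining rows (East: 5>1); eliminate II.
Among the remaining strategies, none is strictly dominated by another pure strategy of the same player, so the elimination stops.
Surviving strategies — Country A: {East}; Country B: {I, IV}.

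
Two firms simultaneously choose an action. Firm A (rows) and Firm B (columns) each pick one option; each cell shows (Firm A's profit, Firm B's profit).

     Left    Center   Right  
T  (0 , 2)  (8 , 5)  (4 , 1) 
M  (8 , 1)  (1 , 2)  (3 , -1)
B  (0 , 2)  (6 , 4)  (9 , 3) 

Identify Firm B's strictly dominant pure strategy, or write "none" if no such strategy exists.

Center vs Left: T: 5>2, M: 2>1, B: 4>2.
Center vs Right: T: 5>1, M: 2>-1, B: 4>3.
Center strictly beats every other strategy against every opponent action, so it is strictly dominant.

Center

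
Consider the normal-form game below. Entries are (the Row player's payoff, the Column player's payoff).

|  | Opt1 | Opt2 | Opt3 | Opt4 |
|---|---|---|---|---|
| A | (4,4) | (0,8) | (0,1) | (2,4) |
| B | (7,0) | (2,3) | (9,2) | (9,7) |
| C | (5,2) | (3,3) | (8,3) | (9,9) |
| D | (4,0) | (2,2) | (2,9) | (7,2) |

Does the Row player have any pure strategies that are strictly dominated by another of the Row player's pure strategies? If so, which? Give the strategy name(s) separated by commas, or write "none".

A is strictly dominated by B (Opt1: 7>4, Opt2: 2>0, Opt3: 9>0, Opt4: 9>2).
B is not dominated — it holds its own against A at Opt1 (7>4); C at Opt1 (7>5); D at Opt1 (7>4).
C is not dominated — it holds its own against A at Opt1 (5>4); B at Opt2 (3>2); D at Opt1 (5>4).
D is strictly dominated by C (Opt1: 5>4, Opt2: 3>2, Opt3: 8>2, Opt4: 9>7).

A, D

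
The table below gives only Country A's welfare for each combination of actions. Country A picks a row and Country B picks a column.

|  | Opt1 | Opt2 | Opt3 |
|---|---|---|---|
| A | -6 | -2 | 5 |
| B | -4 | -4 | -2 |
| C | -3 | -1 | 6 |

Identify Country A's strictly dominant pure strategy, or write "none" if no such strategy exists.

C vs A: Opt1: -3>-6, Opt2: -1>-2, Opt3: 6>5.
C vs B: Opt1: -3>-4, Opt2: -1>-4, Opt3: 6>-2.
C strictly beats every other strategy against every opponent action, so it is strictly dominant.

C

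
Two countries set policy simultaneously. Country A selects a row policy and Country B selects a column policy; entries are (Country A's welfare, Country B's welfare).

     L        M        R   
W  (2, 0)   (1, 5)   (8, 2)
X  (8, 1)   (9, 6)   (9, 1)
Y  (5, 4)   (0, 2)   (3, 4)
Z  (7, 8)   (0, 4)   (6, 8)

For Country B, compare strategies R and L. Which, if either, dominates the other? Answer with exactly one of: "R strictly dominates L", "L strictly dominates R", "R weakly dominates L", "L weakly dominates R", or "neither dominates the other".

R weakly dominates L

Compare R to L across each opponent action: W: 2>0, X: 1=1, Y: 4=4, Z: 8=8.
R is at least as good everywhere and strictly better somewhere (tied only at X, Y, Z), so R weakly but not strictly dominates L.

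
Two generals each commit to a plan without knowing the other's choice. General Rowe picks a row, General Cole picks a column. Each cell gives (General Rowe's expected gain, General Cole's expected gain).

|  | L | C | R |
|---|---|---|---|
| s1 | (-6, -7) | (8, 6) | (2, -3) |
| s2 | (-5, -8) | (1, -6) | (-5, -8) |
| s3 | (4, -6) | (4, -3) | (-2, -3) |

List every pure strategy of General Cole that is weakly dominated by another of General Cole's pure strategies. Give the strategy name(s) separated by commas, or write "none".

L is weakly dominated by C (s1: 6>-7, s2: -6>-8, s3: -3>-6).
Nothing dominates C: L at s1 (6>-7); R at s1 (6>-3).
R: dominated, since C does at least as well everywhere (s1: 6>-3, s2: -6>-8, s3: -3=-3).

L, R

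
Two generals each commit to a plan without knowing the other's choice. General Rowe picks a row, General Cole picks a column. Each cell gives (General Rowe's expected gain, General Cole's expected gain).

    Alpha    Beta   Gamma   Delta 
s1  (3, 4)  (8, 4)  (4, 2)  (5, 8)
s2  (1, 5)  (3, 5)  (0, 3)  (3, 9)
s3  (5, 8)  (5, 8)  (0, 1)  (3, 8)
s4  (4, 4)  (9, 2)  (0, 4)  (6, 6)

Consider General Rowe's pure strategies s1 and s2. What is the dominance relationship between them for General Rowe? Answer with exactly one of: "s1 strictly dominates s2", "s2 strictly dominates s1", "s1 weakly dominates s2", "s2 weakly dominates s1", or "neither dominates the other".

s1 strictly dominates s2

s1's payoffs vs s2's, by General Cole's action — Alpha: 3>1, Beta: 8>3, Gamma: 4>0, Delta: 5>3.
s1 gives a strictly higher payoff against every action of General Cole, so s1 strictly dominates s2.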